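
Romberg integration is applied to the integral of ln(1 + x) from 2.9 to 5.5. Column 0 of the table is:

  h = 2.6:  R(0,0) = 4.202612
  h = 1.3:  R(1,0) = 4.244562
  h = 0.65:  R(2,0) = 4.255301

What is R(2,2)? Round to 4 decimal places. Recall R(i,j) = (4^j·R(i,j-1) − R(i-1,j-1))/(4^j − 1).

4.2589

R(1,1) = 4.244562 + (4.244562 − 4.202612)/3 = 4.258545
R(2,1) = 4.255301 + (4.255301 − 4.244562)/3 = 4.258881
R(2,2) = (16·4.258881 − 4.258545) / 15 = 4.258903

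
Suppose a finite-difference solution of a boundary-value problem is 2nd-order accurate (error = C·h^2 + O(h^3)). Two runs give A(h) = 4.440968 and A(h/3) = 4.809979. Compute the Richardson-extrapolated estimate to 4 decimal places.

Extrapolated value = (9·A(h/3) − A(h)) / (9 − 1)
= (9·4.809979 − 4.440968) / 8
= 38.848843 / 8 = 4.856105

4.8561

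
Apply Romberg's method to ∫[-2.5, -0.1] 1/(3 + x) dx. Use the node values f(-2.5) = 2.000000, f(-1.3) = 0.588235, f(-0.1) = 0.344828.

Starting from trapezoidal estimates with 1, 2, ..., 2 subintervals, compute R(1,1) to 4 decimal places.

1.8791

R(0,0) (trapezoid, 1 panel, h=2.4000): 2.813794
R(1,0) (trapezoid, 2 panels, h=1.2000): 2.112779
R(1,1) = 2.112779 + (2.112779 − 2.813794)/3 = 1.879107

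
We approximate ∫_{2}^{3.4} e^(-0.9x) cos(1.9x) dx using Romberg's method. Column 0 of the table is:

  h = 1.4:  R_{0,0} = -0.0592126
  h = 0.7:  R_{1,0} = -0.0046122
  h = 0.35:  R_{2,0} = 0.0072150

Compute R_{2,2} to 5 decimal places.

0.01100

Richardson extrapolation on the trapezoidal column (denominator 4−1=3):
R_{1,1} = -0.0046122 + (-0.0046122 − (-0.0592126))/3 = 0.0135879
R_{2,1} = 0.0072150 + (0.0072150 − (-0.0046122))/3 = 0.0111574
R_{2,2} = (16·0.0111574 − 0.0135879) / 15 = 0.0109954
(Column j=1 coincides with Simpson's rule on the same nodes.)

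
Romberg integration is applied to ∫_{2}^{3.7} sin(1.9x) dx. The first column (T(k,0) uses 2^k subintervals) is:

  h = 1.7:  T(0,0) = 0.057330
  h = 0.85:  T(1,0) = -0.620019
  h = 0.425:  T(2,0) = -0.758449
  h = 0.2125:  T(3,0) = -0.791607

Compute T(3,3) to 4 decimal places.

T(1,1) = -0.620019 + (-0.620019 − 0.057330)/3 = -0.845802
T(2,1) = (4·(-0.758449) − (-0.620019)) / 3 = -0.804592
T(3,1) = -0.791607 + (-0.791607 − (-0.758449))/3 = -0.802660
T(2,2) = -0.804592 + (-0.804592 − (-0.845802))/15 = -0.801845
T(3,2) = (16·(-0.802660) − (-0.804592)) / 15 = -0.802531
T(3,3) = (64·(-0.802531) − (-0.801845)) / 63 = -0.802542

-0.8025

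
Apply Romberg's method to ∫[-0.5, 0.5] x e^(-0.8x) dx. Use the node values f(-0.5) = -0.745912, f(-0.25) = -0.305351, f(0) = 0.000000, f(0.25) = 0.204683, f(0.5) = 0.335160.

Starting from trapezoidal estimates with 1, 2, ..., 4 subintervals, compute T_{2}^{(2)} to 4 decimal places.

T_{0}^{(0)} (trapezoid, 1 panel, h=1.0000): -0.205376
T_{1}^{(0)} (trapezoid, 2 panels, h=0.5000): -0.102688
T_{2}^{(0)} (trapezoid, 4 panels, h=0.2500): -0.076511
T_{1}^{(1)} = -0.102688 + (-0.102688 − (-0.205376))/3 = -0.068459
T_{2}^{(1)} = -0.076511 + (-0.076511 − (-0.102688))/3 = -0.067785
T_{2}^{(2)} = -0.067785 + (-0.067785 − (-0.068459))/15 = -0.067740

-0.0677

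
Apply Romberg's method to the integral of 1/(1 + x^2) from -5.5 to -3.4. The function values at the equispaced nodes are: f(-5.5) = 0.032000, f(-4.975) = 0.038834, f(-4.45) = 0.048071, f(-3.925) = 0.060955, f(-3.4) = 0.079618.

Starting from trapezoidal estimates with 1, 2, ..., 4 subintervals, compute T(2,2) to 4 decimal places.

0.1062

T(0,0) (trapezoid, 1 panel, h=2.1000): 0.117199
T(1,0) (trapezoid, 2 panels, h=1.0500): 0.109074
T(2,0) (trapezoid, 4 panels, h=0.5250): 0.106926
T(1,1) = 0.109074 + (0.109074 − 0.117199)/3 = 0.106366
T(2,1) = 0.106926 + (0.106926 − 0.109074)/3 = 0.106210
T(2,2) = 0.106210 + (0.106210 − 0.106366)/15 = 0.106200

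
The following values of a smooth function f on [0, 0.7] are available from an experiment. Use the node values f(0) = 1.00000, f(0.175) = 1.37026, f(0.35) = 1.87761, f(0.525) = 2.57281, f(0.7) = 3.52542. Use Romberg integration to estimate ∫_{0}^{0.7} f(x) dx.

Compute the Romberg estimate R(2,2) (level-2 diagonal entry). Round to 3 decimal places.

1.403

R(0,0) (trapezoid, 1 panel, h=0.7000): 1.58390
R(1,0) (trapezoid, 2 panels, h=0.3500): 1.44911
R(2,0) (trapezoid, 4 panels, h=0.1750): 1.41459
R(1,1) = 1.44911 + (1.44911 − 1.58390)/3 = 1.40418
R(2,1) = 1.41459 + (1.41459 − 1.44911)/3 = 1.40308
R(2,2) = 1.40308 + (1.40308 − 1.40418)/15 = 1.40301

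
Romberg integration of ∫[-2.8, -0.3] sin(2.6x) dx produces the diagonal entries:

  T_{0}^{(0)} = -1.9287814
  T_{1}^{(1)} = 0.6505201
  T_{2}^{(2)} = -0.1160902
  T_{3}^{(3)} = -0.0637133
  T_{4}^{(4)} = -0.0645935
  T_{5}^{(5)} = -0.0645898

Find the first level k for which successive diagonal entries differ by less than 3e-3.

k = 4

|T_{1}^{(1)} − T_{0}^{(0)}| = 2.5793015 ≥ 3e-3
|T_{2}^{(2)} − T_{1}^{(1)}| = 0.7666103 ≥ 3e-3
|T_{3}^{(3)} − T_{2}^{(2)}| = 0.0523769 ≥ 3e-3
|T_{4}^{(4)} − T_{3}^{(3)}| = 0.0008802 < 3e-3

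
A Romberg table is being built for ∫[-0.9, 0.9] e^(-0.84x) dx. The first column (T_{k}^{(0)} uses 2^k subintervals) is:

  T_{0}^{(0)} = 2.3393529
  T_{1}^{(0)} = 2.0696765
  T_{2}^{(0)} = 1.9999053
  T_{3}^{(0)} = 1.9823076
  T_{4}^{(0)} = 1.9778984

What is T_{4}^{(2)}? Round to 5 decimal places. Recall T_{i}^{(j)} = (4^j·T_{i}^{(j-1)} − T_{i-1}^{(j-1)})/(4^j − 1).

1.97643

T_{3}^{(1)} = 1.9823076 + (1.9823076 − 1.9999053)/3 = 1.9764417
T_{4}^{(1)} = (4·1.9778984 − 1.9823076) / 3 = 1.9764287
T_{4}^{(2)} = 1.9764287 + (1.9764287 − 1.9764417)/15 = 1.9764278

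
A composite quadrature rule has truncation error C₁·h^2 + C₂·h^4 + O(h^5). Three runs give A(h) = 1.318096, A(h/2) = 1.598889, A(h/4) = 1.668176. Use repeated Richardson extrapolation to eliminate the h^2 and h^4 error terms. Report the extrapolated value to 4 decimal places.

1.6912

First eliminate the h^2 term (factor 2^2 = 4):
  B₁ = (4·1.598889 − 1.318096)/3 = 1.692487
  B₂ = (4·1.668176 − 1.598889)/3 = 1.691272
Then eliminate the h^4 term (factor 2^4 = 16):
  (16·1.691272 − 1.692487)/15 = 1.691191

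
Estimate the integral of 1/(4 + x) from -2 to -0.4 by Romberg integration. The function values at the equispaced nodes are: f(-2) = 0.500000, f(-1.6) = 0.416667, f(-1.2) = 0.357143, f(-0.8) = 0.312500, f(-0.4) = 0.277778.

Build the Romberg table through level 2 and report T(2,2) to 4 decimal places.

T(0,0) (trapezoid, 1 panel, h=1.6000): 0.622222
T(1,0) (trapezoid, 2 panels, h=0.8000): 0.596826
T(2,0) (trapezoid, 4 panels, h=0.4000): 0.590080
T(1,1) = 0.596826 + (0.596826 − 0.622222)/3 = 0.588361
T(2,1) = 0.590080 + (0.590080 − 0.596826)/3 = 0.587831
T(2,2) = 0.587831 + (0.587831 − 0.588361)/15 = 0.587796

0.5878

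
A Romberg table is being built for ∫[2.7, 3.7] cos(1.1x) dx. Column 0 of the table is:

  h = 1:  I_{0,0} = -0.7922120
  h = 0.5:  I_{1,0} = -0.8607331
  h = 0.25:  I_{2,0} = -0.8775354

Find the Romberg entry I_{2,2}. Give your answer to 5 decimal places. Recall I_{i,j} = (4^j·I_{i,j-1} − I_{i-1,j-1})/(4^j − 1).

-0.88311

Richardson extrapolation on the trapezoidal column (denominator 4−1=3):
I_{1,1} = (4·(-0.8607331) − (-0.7922120)) / 3 = -0.8835735
I_{2,1} = (4·(-0.8775354) − (-0.8607331)) / 3 = -0.8831362
I_{2,2} = (16·(-0.8831362) − (-0.8835735)) / 15 = -0.8831070
(Column j=1 coincides with Simpson's rule on the same nodes.)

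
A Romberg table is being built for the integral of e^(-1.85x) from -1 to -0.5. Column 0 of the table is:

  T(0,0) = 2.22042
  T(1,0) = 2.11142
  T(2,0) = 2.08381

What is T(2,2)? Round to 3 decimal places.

2.075

Richardson extrapolation on the trapezoidal column (denominator 4−1=3):
T(1,1) = 2.11142 + (2.11142 − 2.22042)/3 = 2.07509
T(2,1) = 2.08381 + (2.08381 − 2.11142)/3 = 2.07461
T(2,2) = (16·2.07461 − 2.07509) / 15 = 2.07458
(Column j=1 coincides with Simpson's rule on the same nodes.)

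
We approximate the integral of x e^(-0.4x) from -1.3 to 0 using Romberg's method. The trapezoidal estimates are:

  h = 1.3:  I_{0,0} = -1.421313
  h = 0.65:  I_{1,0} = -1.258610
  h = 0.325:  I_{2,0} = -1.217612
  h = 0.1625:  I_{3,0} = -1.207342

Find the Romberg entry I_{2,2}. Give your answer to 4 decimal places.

-1.2039

Richardson extrapolation on the trapezoidal column (denominator 4−1=3):
I_{1,1} = (4·(-1.258610) − (-1.421313)) / 3 = -1.204376
I_{2,1} = -1.217612 + (-1.217612 − (-1.258610))/3 = -1.203946
I_{2,2} = -1.203946 + (-1.203946 − (-1.204376))/15 = -1.203917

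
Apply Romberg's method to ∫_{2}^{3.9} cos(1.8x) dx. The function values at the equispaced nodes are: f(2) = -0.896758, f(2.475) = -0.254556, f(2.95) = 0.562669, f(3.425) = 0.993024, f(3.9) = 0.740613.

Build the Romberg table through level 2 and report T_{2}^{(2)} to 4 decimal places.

T_{0}^{(0)} (trapezoid, 1 panel, h=1.9000): -0.148338
T_{1}^{(0)} (trapezoid, 2 panels, h=0.9500): 0.460367
T_{2}^{(0)} (trapezoid, 4 panels, h=0.4750): 0.580956
T_{1}^{(1)} = 0.460367 + (0.460367 − (-0.148338))/3 = 0.663269
T_{2}^{(1)} = 0.580956 + (0.580956 − 0.460367)/3 = 0.621152
T_{2}^{(2)} = 0.621152 + (0.621152 − 0.663269)/15 = 0.618344

0.6183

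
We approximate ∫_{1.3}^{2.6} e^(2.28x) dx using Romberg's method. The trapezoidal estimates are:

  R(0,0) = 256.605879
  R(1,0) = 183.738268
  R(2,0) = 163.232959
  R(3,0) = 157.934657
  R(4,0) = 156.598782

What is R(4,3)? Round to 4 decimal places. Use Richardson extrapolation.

Richardson extrapolation on the trapezoidal column (denominator 4−1=3):
R(2,1) = 163.232959 + (163.232959 − 183.738268)/3 = 156.397856
R(3,1) = (4·157.934657 − 163.232959) / 3 = 156.168556
R(4,1) = 156.598782 + (156.598782 − 157.934657)/3 = 156.153490
R(3,2) = 156.168556 + (156.168556 − 156.397856)/15 = 156.153269
R(4,2) = 156.153490 + (156.153490 − 156.168556)/15 = 156.152486
R(4,3) = 156.152486 + (156.152486 − 156.153269)/63 = 156.152474

156.1525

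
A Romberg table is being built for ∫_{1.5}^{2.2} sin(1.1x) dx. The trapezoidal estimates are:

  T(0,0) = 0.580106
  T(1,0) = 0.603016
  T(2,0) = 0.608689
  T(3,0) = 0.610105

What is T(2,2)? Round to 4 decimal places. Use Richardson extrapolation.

Richardson extrapolation on the trapezoidal column (denominator 4−1=3):
T(1,1) = (4·0.603016 − 0.580106) / 3 = 0.610653
T(2,1) = 0.608689 + (0.608689 − 0.603016)/3 = 0.610580
T(2,2) = 0.610580 + (0.610580 − 0.610653)/15 = 0.610575

0.6106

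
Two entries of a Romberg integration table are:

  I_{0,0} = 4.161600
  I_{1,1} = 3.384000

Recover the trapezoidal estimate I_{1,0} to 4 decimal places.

3.5784

From I_{1,1} = (4·I_{1,0} − I_{0,0})/3, solve for I_{1,0}:
4·I_{1,0} = 3·3.384000 + 4.161600 = 14.313600
I_{1,0} = 3.578400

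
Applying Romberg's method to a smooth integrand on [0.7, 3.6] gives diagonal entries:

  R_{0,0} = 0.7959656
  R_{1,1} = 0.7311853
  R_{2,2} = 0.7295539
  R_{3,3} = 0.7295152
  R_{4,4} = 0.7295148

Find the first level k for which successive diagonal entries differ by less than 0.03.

|R_{1,1} − R_{0,0}| = 0.0647803 ≥ 0.03
|R_{2,2} − R_{1,1}| = 0.0016314 < 0.03

k = 2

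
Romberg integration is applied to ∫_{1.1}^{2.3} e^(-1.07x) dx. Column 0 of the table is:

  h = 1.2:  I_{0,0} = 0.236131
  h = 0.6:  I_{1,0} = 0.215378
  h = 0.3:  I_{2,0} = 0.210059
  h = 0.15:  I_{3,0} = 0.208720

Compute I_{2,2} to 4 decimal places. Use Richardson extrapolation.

0.2083

Richardson extrapolation on the trapezoidal column (denominator 4−1=3):
I_{1,1} = (4·0.215378 − 0.236131) / 3 = 0.208460
I_{2,1} = 0.210059 + (0.210059 − 0.215378)/3 = 0.208286
I_{2,2} = 0.208286 + (0.208286 − 0.208460)/15 = 0.208274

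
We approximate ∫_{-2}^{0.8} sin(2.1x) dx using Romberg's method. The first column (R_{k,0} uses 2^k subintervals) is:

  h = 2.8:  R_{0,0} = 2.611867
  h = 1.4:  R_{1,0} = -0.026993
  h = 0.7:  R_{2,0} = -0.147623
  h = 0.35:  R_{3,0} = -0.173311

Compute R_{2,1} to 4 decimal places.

Richardson extrapolation on the trapezoidal column (denominator 4−1=3):
R_{2,1} = -0.147623 + (-0.147623 − (-0.026993))/3 = -0.187833

-0.1878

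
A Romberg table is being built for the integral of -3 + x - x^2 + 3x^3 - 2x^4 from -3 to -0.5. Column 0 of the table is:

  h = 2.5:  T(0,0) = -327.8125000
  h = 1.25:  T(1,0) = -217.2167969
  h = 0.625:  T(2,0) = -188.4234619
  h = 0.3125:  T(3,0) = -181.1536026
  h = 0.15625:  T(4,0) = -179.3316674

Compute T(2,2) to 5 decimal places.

-178.72396

Richardson extrapolation on the trapezoidal column (denominator 4−1=3):
T(1,1) = -217.2167969 + (-217.2167969 − (-327.8125000))/3 = -180.3515625
T(2,1) = (4·(-188.4234619) − (-217.2167969)) / 3 = -178.8256836
T(2,2) = -178.8256836 + (-178.8256836 − (-180.3515625))/15 = -178.7239583
(Column j=1 coincides with Simpson's rule on the same nodes.)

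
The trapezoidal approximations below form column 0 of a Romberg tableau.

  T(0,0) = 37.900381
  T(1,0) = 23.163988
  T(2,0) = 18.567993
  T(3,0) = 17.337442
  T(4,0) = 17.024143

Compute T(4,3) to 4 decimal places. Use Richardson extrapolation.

T(2,1) = 18.567993 + (18.567993 − 23.163988)/3 = 17.035995
T(3,1) = 17.337442 + (17.337442 − 18.567993)/3 = 16.927258
T(4,1) = (4·17.024143 − 17.337442) / 3 = 16.919710
T(3,2) = (16·16.927258 − 17.035995) / 15 = 16.920009
T(4,2) = 16.919710 + (16.919710 − 16.927258)/15 = 16.919207
T(4,3) = (64·16.919207 − 16.920009) / 63 = 16.919194

16.9192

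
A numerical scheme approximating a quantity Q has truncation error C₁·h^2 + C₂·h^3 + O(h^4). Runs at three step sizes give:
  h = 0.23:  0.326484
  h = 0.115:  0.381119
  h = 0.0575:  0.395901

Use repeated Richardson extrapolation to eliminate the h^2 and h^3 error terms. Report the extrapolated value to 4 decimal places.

0.4010

First eliminate the h^2 term (factor 2^2 = 4):
  B₁ = (4·0.381119 − 0.326484)/3 = 0.399331
  B₂ = (4·0.395901 − 0.381119)/3 = 0.400828
Then eliminate the h^3 term (factor 2^3 = 8):
  (8·0.400828 − 0.399331)/7 = 0.401042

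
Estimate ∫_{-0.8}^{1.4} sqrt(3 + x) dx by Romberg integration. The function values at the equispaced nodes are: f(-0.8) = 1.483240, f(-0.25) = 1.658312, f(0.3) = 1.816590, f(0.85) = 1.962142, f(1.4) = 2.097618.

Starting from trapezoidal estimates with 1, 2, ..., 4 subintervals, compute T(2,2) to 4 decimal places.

3.9776

T(0,0) (trapezoid, 1 panel, h=2.2000): 3.938944
T(1,0) (trapezoid, 2 panels, h=1.1000): 3.967721
T(2,0) (trapezoid, 4 panels, h=0.5500): 3.975110
T(1,1) = 3.967721 + (3.967721 − 3.938944)/3 = 3.977313
T(2,1) = 3.975110 + (3.975110 − 3.967721)/3 = 3.977573
T(2,2) = 3.977573 + (3.977573 − 3.977313)/15 = 3.977590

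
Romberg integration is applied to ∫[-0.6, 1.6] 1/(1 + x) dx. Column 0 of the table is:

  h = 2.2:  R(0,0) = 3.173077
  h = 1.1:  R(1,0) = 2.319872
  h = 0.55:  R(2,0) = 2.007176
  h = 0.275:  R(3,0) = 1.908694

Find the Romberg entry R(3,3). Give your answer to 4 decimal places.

R(1,1) = 2.319872 + (2.319872 − 3.173077)/3 = 2.035470
R(2,1) = 2.007176 + (2.007176 − 2.319872)/3 = 1.902944
R(3,1) = 1.908694 + (1.908694 − 2.007176)/3 = 1.875867
R(2,2) = (16·1.902944 − 2.035470) / 15 = 1.894109
R(3,2) = 1.875867 + (1.875867 − 1.902944)/15 = 1.874062
R(3,3) = 1.874062 + (1.874062 − 1.894109)/63 = 1.873744

1.8737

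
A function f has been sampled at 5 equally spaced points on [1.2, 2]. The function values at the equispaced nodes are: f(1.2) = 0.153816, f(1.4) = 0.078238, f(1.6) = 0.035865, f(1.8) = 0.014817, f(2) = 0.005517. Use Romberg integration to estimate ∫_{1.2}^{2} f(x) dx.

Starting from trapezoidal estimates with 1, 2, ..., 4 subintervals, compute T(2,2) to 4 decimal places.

0.0402

T(0,0) (trapezoid, 1 panel, h=0.8000): 0.063733
T(1,0) (trapezoid, 2 panels, h=0.4000): 0.046213
T(2,0) (trapezoid, 4 panels, h=0.2000): 0.041717
T(1,1) = 0.046213 + (0.046213 − 0.063733)/3 = 0.040373
T(2,1) = 0.041717 + (0.041717 − 0.046213)/3 = 0.040218
T(2,2) = 0.040218 + (0.040218 − 0.040373)/15 = 0.040208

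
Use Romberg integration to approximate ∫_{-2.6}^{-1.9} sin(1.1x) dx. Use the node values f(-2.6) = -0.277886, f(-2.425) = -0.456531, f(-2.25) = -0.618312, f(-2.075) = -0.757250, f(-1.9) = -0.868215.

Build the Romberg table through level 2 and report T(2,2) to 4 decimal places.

-0.4222

T(0,0) (trapezoid, 1 panel, h=0.7000): -0.401135
T(1,0) (trapezoid, 2 panels, h=0.3500): -0.416977
T(2,0) (trapezoid, 4 panels, h=0.1750): -0.420900
T(1,1) = -0.416977 + (-0.416977 − (-0.401135))/3 = -0.422258
T(2,1) = -0.420900 + (-0.420900 − (-0.416977))/3 = -0.422208
T(2,2) = -0.422208 + (-0.422208 − (-0.422258))/15 = -0.422205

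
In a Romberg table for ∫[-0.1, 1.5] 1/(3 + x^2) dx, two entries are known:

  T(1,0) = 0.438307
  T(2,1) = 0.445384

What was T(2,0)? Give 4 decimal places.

0.4436

From T(2,1) = (4·T(2,0) − T(1,0))/3, solve for T(2,0):
4·T(2,0) = 3·0.445384 + 0.438307 = 1.774459
T(2,0) = 0.443615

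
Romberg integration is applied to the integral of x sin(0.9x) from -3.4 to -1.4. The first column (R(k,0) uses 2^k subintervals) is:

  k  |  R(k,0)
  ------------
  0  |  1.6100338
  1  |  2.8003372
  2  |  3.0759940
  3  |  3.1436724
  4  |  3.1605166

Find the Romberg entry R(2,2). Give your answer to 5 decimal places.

Richardson extrapolation on the trapezoidal column (denominator 4−1=3):
R(1,1) = (4·2.8003372 − 1.6100338) / 3 = 3.1971050
R(2,1) = (4·3.0759940 − 2.8003372) / 3 = 3.1678796
R(2,2) = 3.1678796 + (3.1678796 − 3.1971050)/15 = 3.1659312

3.16593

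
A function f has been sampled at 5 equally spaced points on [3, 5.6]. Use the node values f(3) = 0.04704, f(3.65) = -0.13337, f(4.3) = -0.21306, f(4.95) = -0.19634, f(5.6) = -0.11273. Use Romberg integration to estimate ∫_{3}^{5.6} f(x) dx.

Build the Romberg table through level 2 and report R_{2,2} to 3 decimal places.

-0.392

R_{0,0} (trapezoid, 1 panel, h=2.6000): -0.08540
R_{1,0} (trapezoid, 2 panels, h=1.3000): -0.31968
R_{2,0} (trapezoid, 4 panels, h=0.6500): -0.37415
R_{1,1} = -0.31968 + (-0.31968 − (-0.08540))/3 = -0.39777
R_{2,1} = -0.37415 + (-0.37415 − (-0.31968))/3 = -0.39231
R_{2,2} = -0.39231 + (-0.39231 − (-0.39777))/15 = -0.39195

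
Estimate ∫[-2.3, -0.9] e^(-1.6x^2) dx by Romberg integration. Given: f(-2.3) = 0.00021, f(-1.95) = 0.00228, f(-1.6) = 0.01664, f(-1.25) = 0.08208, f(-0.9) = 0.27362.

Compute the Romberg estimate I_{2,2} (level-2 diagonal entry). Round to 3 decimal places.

0.075

I_{0,0} (trapezoid, 1 panel, h=1.4000): 0.19168
I_{1,0} (trapezoid, 2 panels, h=0.7000): 0.10749
I_{2,0} (trapezoid, 4 panels, h=0.3500): 0.08327
I_{1,1} = 0.10749 + (0.10749 − 0.19168)/3 = 0.07943
I_{2,1} = 0.08327 + (0.08327 − 0.10749)/3 = 0.07520
I_{2,2} = 0.07520 + (0.07520 − 0.07943)/15 = 0.07492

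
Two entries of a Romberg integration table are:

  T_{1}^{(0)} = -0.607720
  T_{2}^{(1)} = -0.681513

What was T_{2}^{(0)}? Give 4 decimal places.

From T_{2}^{(1)} = (4·T_{2}^{(0)} − T_{1}^{(0)})/3, solve for T_{2}^{(0)}:
4·T_{2}^{(0)} = 3·(-0.681513) + (-0.607720) = -2.652259
T_{2}^{(0)} = -0.663065

-0.6631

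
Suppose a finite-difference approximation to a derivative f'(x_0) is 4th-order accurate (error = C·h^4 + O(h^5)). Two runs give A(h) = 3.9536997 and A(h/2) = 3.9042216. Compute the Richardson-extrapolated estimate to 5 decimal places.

3.90092

Extrapolated value = (16·A(h/2) − A(h)) / (16 − 1)
= (16·3.9042216 − 3.9536997) / 15
= 58.5138459 / 15 = 3.9009231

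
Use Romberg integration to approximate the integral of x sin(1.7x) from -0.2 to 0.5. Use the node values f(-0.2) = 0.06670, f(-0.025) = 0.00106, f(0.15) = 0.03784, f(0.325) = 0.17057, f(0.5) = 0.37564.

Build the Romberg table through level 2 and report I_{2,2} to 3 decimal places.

I_{0,0} (trapezoid, 1 panel, h=0.7000): 0.15482
I_{1,0} (trapezoid, 2 panels, h=0.3500): 0.09065
I_{2,0} (trapezoid, 4 panels, h=0.1750): 0.07536
I_{1,1} = 0.09065 + (0.09065 − 0.15482)/3 = 0.06926
I_{2,1} = 0.07536 + (0.07536 − 0.09065)/3 = 0.07026
I_{2,2} = 0.07026 + (0.07026 − 0.06926)/15 = 0.07033

0.070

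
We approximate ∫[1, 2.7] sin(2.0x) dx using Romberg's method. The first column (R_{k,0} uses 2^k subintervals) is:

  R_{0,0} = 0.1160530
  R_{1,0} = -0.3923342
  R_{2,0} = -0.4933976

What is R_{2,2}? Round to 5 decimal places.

Richardson extrapolation on the trapezoidal column (denominator 4−1=3):
R_{1,1} = -0.3923342 + (-0.3923342 − 0.1160530)/3 = -0.5617966
R_{2,1} = -0.4933976 + (-0.4933976 − (-0.3923342))/3 = -0.5270854
R_{2,2} = (16·(-0.5270854) − (-0.5617966)) / 15 = -0.5247713

-0.52477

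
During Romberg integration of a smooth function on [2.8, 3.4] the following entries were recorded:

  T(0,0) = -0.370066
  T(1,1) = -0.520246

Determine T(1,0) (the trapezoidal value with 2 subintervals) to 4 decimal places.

-0.4827

From T(1,1) = (4·T(1,0) − T(0,0))/3, solve for T(1,0):
4·T(1,0) = 3·(-0.520246) + (-0.370066) = -1.930804
T(1,0) = -0.482701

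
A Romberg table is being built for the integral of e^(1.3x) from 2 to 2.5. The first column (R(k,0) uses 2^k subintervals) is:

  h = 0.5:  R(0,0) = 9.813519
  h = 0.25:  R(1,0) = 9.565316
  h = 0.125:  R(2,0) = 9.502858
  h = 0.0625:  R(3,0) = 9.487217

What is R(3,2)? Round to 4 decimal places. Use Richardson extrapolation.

R(2,1) = 9.502858 + (9.502858 − 9.565316)/3 = 9.482039
R(3,1) = 9.487217 + (9.487217 − 9.502858)/3 = 9.482003
R(3,2) = (16·9.482003 − 9.482039) / 15 = 9.482001

9.4820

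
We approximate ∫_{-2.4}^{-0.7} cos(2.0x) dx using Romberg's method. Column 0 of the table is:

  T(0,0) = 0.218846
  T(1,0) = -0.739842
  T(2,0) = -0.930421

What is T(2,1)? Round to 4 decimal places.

Richardson extrapolation on the trapezoidal column (denominator 4−1=3):
T(2,1) = (4·(-0.930421) − (-0.739842)) / 3 = -0.993947

-0.9939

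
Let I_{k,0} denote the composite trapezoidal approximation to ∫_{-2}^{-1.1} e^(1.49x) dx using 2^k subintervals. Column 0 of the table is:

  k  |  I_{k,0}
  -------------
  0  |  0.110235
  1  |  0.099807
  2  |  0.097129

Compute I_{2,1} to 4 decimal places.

0.0962

Richardson extrapolation on the trapezoidal column (denominator 4−1=3):
I_{2,1} = 0.097129 + (0.097129 − 0.099807)/3 = 0.096236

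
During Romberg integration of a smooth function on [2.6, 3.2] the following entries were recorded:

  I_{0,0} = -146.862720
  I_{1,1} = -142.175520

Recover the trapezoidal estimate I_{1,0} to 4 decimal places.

-143.3473

From I_{1,1} = (4·I_{1,0} − I_{0,0})/3, solve for I_{1,0}:
4·I_{1,0} = 3·(-142.175520) + (-146.862720) = -573.389280
I_{1,0} = -143.347320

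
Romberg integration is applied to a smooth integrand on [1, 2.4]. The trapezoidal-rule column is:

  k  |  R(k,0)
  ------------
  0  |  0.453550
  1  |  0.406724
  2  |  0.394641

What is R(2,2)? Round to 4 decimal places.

0.3906

Richardson extrapolation on the trapezoidal column (denominator 4−1=3):
R(1,1) = (4·0.406724 − 0.453550) / 3 = 0.391115
R(2,1) = 0.394641 + (0.394641 − 0.406724)/3 = 0.390613
R(2,2) = (16·0.390613 − 0.391115) / 15 = 0.390580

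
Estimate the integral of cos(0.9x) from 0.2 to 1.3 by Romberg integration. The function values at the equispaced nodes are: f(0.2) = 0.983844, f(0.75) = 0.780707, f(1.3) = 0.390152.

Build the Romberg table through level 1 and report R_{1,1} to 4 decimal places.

R_{0,0} (trapezoid, 1 panel, h=1.1000): 0.755698
R_{1,0} (trapezoid, 2 panels, h=0.5500): 0.807238
R_{1,1} = 0.807238 + (0.807238 − 0.755698)/3 = 0.824418

0.8244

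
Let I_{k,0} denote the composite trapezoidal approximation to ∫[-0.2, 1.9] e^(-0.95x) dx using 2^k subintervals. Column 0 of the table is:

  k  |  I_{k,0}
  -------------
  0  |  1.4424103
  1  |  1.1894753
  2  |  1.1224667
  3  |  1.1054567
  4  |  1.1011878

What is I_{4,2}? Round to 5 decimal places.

Richardson extrapolation on the trapezoidal column (denominator 4−1=3):
I_{3,1} = 1.1054567 + (1.1054567 − 1.1224667)/3 = 1.0997867
I_{4,1} = 1.1011878 + (1.1011878 − 1.1054567)/3 = 1.0997648
I_{4,2} = 1.0997648 + (1.0997648 − 1.0997867)/15 = 1.0997633

1.09976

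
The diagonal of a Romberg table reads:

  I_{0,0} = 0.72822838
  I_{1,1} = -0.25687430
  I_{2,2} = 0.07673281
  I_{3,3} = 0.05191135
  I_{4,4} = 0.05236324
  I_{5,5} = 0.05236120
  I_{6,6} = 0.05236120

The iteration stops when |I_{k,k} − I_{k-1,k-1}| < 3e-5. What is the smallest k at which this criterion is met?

|I_{1,1} − I_{0,0}| = 0.98510268 ≥ 3e-5
|I_{2,2} − I_{1,1}| = 0.33360711 ≥ 3e-5
|I_{3,3} − I_{2,2}| = 0.02482146 ≥ 3e-5
|I_{4,4} − I_{3,3}| = 0.00045189 ≥ 3e-5
|I_{5,5} − I_{4,4}| = 0.00000204 < 3e-5

k = 5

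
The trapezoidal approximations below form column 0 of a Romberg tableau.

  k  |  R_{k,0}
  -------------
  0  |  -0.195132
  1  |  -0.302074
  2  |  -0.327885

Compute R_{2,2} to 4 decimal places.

Richardson extrapolation on the trapezoidal column (denominator 4−1=3):
R_{1,1} = (4·(-0.302074) − (-0.195132)) / 3 = -0.337721
R_{2,1} = -0.327885 + (-0.327885 − (-0.302074))/3 = -0.336489
R_{2,2} = (16·(-0.336489) − (-0.337721)) / 15 = -0.336407

-0.3364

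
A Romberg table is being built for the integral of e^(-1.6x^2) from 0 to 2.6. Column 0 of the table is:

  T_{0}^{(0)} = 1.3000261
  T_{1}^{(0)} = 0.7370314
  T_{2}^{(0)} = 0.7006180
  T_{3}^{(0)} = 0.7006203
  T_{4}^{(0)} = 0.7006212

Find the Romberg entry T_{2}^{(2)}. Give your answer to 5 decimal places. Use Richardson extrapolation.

Richardson extrapolation on the trapezoidal column (denominator 4−1=3):
T_{1}^{(1)} = (4·0.7370314 − 1.3000261) / 3 = 0.5493665
T_{2}^{(1)} = 0.7006180 + (0.7006180 − 0.7370314)/3 = 0.6884802
T_{2}^{(2)} = 0.6884802 + (0.6884802 − 0.5493665)/15 = 0.6977544

0.69775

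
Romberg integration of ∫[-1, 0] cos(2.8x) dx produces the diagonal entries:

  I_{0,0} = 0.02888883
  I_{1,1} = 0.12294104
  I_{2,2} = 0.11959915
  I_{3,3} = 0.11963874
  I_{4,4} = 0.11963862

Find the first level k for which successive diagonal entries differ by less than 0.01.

|I_{1,1} − I_{0,0}| = 0.09405221 ≥ 0.01
|I_{2,2} − I_{1,1}| = 0.00334189 < 0.01

k = 2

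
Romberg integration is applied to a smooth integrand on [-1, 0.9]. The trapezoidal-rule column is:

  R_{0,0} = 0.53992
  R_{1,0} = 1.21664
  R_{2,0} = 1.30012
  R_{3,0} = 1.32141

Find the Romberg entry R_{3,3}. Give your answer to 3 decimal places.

Richardson extrapolation on the trapezoidal column (denominator 4−1=3):
R_{1,1} = (4·1.21664 − 0.53992) / 3 = 1.44221
R_{2,1} = 1.30012 + (1.30012 − 1.21664)/3 = 1.32795
R_{3,1} = 1.32141 + (1.32141 − 1.30012)/3 = 1.32851
R_{2,2} = 1.32795 + (1.32795 − 1.44221)/15 = 1.32033
R_{3,2} = (16·1.32851 − 1.32795) / 15 = 1.32855
R_{3,3} = 1.32855 + (1.32855 − 1.32033)/63 = 1.32868
(Column j=1 coincides with Simpson's rule on the same nodes.)

1.329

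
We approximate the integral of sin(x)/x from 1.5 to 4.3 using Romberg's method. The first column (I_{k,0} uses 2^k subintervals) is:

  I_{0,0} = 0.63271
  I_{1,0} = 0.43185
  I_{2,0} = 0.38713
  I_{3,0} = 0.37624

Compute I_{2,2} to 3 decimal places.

0.373

I_{1,1} = 0.43185 + (0.43185 − 0.63271)/3 = 0.36490
I_{2,1} = (4·0.38713 − 0.43185) / 3 = 0.37222
I_{2,2} = 0.37222 + (0.37222 − 0.36490)/15 = 0.37271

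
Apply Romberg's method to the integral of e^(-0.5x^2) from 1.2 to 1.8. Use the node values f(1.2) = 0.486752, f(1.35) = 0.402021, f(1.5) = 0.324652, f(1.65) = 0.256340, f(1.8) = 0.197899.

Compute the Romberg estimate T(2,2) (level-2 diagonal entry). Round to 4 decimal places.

0.1984

T(0,0) (trapezoid, 1 panel, h=0.6000): 0.205395
T(1,0) (trapezoid, 2 panels, h=0.3000): 0.200093
T(2,0) (trapezoid, 4 panels, h=0.1500): 0.198801
T(1,1) = 0.200093 + (0.200093 − 0.205395)/3 = 0.198326
T(2,1) = 0.198801 + (0.198801 − 0.200093)/3 = 0.198370
T(2,2) = 0.198370 + (0.198370 − 0.198326)/15 = 0.198373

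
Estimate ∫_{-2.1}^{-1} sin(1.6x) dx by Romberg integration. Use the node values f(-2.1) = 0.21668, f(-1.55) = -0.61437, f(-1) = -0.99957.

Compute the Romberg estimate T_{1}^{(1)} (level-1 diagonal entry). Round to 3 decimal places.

-0.594

T_{0}^{(0)} (trapezoid, 1 panel, h=1.1000): -0.43059
T_{1}^{(0)} (trapezoid, 2 panels, h=0.5500): -0.55320
T_{1}^{(1)} = -0.55320 + (-0.55320 − (-0.43059))/3 = -0.59407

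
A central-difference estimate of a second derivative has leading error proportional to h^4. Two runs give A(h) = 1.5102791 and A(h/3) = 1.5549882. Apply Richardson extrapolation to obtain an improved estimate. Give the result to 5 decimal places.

1.55555

Extrapolated value = (81·A(h/3) − A(h)) / (81 − 1)
= (81·1.5549882 − 1.5102791) / 80
= 124.4437651 / 80 = 1.5555471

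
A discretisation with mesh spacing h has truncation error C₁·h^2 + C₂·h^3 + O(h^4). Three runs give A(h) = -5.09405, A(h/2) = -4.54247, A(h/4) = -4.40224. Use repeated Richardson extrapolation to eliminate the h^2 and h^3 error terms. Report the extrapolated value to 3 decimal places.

First eliminate the h^2 term (factor 2^2 = 4):
  B₁ = (4·(-4.54247) − (-5.09405))/3 = -4.35861
  B₂ = (4·(-4.40224) − (-4.54247))/3 = -4.35550
Then eliminate the h^3 term (factor 2^3 = 8):
  (8·(-4.35550) − (-4.35861))/7 = -4.35506

-4.355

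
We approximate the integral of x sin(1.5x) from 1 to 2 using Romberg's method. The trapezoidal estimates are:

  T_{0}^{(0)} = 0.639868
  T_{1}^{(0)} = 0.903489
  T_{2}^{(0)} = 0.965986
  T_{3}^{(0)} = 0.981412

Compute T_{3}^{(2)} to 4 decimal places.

0.9865

Richardson extrapolation on the trapezoidal column (denominator 4−1=3):
T_{2}^{(1)} = (4·0.965986 − 0.903489) / 3 = 0.986818
T_{3}^{(1)} = (4·0.981412 − 0.965986) / 3 = 0.986554
T_{3}^{(2)} = (16·0.986554 − 0.986818) / 15 = 0.986536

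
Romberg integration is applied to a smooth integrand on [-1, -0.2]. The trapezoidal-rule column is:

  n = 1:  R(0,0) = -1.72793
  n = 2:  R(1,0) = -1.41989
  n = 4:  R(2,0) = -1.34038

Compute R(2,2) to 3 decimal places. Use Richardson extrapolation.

R(1,1) = -1.41989 + (-1.41989 − (-1.72793))/3 = -1.31721
R(2,1) = (4·(-1.34038) − (-1.41989)) / 3 = -1.31388
R(2,2) = -1.31388 + (-1.31388 − (-1.31721))/15 = -1.31366
(Column j=1 coincides with Simpson's rule on the same nodes.)

-1.314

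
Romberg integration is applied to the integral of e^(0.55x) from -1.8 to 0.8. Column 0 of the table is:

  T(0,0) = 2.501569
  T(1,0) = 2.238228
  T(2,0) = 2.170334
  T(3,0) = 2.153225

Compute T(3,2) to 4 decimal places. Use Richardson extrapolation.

2.1475

T(2,1) = 2.170334 + (2.170334 − 2.238228)/3 = 2.147703
T(3,1) = 2.153225 + (2.153225 − 2.170334)/3 = 2.147522
T(3,2) = 2.147522 + (2.147522 − 2.147703)/15 = 2.147510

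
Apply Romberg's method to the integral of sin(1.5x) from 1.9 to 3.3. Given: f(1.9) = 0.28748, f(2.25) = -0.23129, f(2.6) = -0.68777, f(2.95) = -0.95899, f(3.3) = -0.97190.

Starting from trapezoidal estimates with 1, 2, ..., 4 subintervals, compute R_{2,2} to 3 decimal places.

R_{0,0} (trapezoid, 1 panel, h=1.4000): -0.47909
R_{1,0} (trapezoid, 2 panels, h=0.7000): -0.72099
R_{2,0} (trapezoid, 4 panels, h=0.3500): -0.77709
R_{1,1} = -0.72099 + (-0.72099 − (-0.47909))/3 = -0.80162
R_{2,1} = -0.77709 + (-0.77709 − (-0.72099))/3 = -0.79579
R_{2,2} = -0.79579 + (-0.79579 − (-0.80162))/15 = -0.79540

-0.795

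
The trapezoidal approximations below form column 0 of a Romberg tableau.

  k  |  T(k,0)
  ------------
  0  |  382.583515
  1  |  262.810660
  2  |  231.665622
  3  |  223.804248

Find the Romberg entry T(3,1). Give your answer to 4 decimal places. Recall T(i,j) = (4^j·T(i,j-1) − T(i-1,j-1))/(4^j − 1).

221.1838

Richardson extrapolation on the trapezoidal column (denominator 4−1=3):
T(3,1) = (4·223.804248 − 231.665622) / 3 = 221.183790
(Column j=1 coincides with Simpson's rule on the same nodes.)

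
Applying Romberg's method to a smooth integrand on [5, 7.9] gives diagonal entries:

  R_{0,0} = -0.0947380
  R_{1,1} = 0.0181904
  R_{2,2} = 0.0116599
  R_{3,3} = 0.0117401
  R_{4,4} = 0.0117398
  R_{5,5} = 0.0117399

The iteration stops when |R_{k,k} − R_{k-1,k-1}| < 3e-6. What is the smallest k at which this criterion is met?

|R_{1,1} − R_{0,0}| = 0.1129284 ≥ 3e-6
|R_{2,2} − R_{1,1}| = 0.0065305 ≥ 3e-6
|R_{3,3} − R_{2,2}| = 0.0000802 ≥ 3e-6
|R_{4,4} − R_{3,3}| = 0.0000003 < 3e-6

k = 4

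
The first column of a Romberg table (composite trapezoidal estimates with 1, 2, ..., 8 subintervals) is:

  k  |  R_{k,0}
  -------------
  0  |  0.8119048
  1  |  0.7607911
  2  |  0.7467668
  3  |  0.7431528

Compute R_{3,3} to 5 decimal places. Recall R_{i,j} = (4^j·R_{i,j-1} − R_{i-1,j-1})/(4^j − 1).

0.74194

Richardson extrapolation on the trapezoidal column (denominator 4−1=3):
R_{1,1} = 0.7607911 + (0.7607911 − 0.8119048)/3 = 0.7437532
R_{2,1} = (4·0.7467668 − 0.7607911) / 3 = 0.7420920
R_{3,1} = 0.7431528 + (0.7431528 − 0.7467668)/3 = 0.7419481
R_{2,2} = (16·0.7420920 − 0.7437532) / 15 = 0.7419813
R_{3,2} = (16·0.7419481 − 0.7420920) / 15 = 0.7419385
R_{3,3} = (64·0.7419385 − 0.7419813) / 63 = 0.7419378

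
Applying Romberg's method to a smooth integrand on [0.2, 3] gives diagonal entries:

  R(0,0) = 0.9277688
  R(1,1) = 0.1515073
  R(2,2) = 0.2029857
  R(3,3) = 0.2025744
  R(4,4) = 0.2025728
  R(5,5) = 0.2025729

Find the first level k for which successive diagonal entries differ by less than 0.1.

|R(1,1) − R(0,0)| = 0.7762615 ≥ 0.1
|R(2,2) − R(1,1)| = 0.0514784 < 0.1

k = 2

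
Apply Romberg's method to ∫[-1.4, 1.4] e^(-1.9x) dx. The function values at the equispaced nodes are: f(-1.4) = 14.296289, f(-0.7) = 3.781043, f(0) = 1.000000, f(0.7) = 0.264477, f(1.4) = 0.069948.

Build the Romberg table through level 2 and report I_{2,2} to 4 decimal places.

7.5295

I_{0,0} (trapezoid, 1 panel, h=2.8000): 20.112732
I_{1,0} (trapezoid, 2 panels, h=1.4000): 11.456366
I_{2,0} (trapezoid, 4 panels, h=0.7000): 8.560047
I_{1,1} = 11.456366 + (11.456366 − 20.112732)/3 = 8.570911
I_{2,1} = 8.560047 + (8.560047 − 11.456366)/3 = 7.594607
I_{2,2} = 7.594607 + (7.594607 − 8.570911)/15 = 7.529520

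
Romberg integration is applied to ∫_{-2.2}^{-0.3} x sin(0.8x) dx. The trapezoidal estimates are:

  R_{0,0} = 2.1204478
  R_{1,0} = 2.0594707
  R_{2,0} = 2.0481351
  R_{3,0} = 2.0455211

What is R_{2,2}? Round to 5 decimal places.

2.04470

R_{1,1} = (4·2.0594707 − 2.1204478) / 3 = 2.0391450
R_{2,1} = 2.0481351 + (2.0481351 − 2.0594707)/3 = 2.0443566
R_{2,2} = 2.0443566 + (2.0443566 − 2.0391450)/15 = 2.0447040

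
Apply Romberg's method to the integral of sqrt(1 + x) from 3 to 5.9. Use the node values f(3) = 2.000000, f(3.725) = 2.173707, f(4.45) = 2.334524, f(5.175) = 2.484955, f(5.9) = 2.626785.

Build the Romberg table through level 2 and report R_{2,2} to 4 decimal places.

R_{0,0} (trapezoid, 1 panel, h=2.9000): 6.708838
R_{1,0} (trapezoid, 2 panels, h=1.4500): 6.739479
R_{2,0} (trapezoid, 4 panels, h=0.7250): 6.747269
R_{1,1} = 6.739479 + (6.739479 − 6.708838)/3 = 6.749693
R_{2,1} = 6.747269 + (6.747269 − 6.739479)/3 = 6.749866
R_{2,2} = 6.749866 + (6.749866 − 6.749693)/15 = 6.749878

6.7499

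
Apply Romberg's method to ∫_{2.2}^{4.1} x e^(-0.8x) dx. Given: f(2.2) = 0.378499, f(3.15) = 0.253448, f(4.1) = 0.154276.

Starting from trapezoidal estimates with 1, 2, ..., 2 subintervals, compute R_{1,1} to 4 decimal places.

R_{0,0} (trapezoid, 1 panel, h=1.9000): 0.506136
R_{1,0} (trapezoid, 2 panels, h=0.9500): 0.493844
R_{1,1} = 0.493844 + (0.493844 − 0.506136)/3 = 0.489747

0.4897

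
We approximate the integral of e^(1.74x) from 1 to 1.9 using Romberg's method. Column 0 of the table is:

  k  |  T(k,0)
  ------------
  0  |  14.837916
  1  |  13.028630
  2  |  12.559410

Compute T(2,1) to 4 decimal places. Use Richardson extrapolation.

Richardson extrapolation on the trapezoidal column (denominator 4−1=3):
T(2,1) = (4·12.559410 − 13.028630) / 3 = 12.403003

12.4030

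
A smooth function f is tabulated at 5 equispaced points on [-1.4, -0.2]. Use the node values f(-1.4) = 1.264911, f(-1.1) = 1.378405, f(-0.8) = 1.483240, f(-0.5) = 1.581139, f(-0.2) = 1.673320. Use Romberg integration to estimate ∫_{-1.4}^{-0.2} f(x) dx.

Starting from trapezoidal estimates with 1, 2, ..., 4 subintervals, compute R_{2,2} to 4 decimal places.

R_{0,0} (trapezoid, 1 panel, h=1.2000): 1.762939
R_{1,0} (trapezoid, 2 panels, h=0.6000): 1.771413
R_{2,0} (trapezoid, 4 panels, h=0.3000): 1.773570
R_{1,1} = 1.771413 + (1.771413 − 1.762939)/3 = 1.774238
R_{2,1} = 1.773570 + (1.773570 − 1.771413)/3 = 1.774289
R_{2,2} = 1.774289 + (1.774289 − 1.774238)/15 = 1.774292

1.7743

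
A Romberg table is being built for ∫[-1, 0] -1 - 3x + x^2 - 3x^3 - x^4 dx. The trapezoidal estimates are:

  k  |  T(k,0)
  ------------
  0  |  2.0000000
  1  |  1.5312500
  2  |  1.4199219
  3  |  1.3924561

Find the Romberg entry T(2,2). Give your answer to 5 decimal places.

Richardson extrapolation on the trapezoidal column (denominator 4−1=3):
T(1,1) = 1.5312500 + (1.5312500 − 2.0000000)/3 = 1.3750000
T(2,1) = (4·1.4199219 − 1.5312500) / 3 = 1.3828125
T(2,2) = (16·1.3828125 − 1.3750000) / 15 = 1.3833333

1.38333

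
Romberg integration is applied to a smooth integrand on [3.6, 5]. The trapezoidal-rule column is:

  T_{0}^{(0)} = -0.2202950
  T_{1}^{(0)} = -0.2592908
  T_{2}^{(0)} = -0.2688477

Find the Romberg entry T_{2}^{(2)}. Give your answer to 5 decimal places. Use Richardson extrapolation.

T_{1}^{(1)} = -0.2592908 + (-0.2592908 − (-0.2202950))/3 = -0.2722894
T_{2}^{(1)} = (4·(-0.2688477) − (-0.2592908)) / 3 = -0.2720333
T_{2}^{(2)} = (16·(-0.2720333) − (-0.2722894)) / 15 = -0.2720162

-0.27202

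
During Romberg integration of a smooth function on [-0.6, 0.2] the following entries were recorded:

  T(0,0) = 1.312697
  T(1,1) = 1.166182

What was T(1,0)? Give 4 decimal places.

1.2028

From T(1,1) = (4·T(1,0) − T(0,0))/3, solve for T(1,0):
4·T(1,0) = 3·1.166182 + 1.312697 = 4.811243
T(1,0) = 1.202811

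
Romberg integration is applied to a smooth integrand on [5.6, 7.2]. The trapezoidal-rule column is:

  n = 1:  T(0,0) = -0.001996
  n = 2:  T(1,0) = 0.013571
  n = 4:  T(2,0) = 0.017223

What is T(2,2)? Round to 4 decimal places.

T(1,1) = (4·0.013571 − (-0.001996)) / 3 = 0.018760
T(2,1) = (4·0.017223 − 0.013571) / 3 = 0.018440
T(2,2) = 0.018440 + (0.018440 − 0.018760)/15 = 0.018419
(Column j=1 coincides with Simpson's rule on the same nodes.)

0.0184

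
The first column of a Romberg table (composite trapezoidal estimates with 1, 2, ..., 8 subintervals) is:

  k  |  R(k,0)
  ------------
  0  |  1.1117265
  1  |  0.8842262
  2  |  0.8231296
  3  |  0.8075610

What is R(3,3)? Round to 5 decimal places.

Richardson extrapolation on the trapezoidal column (denominator 4−1=3):
R(1,1) = 0.8842262 + (0.8842262 − 1.1117265)/3 = 0.8083928
R(2,1) = 0.8231296 + (0.8231296 − 0.8842262)/3 = 0.8027641
R(3,1) = 0.8075610 + (0.8075610 − 0.8231296)/3 = 0.8023715
R(2,2) = (16·0.8027641 − 0.8083928) / 15 = 0.8023889
R(3,2) = (16·0.8023715 − 0.8027641) / 15 = 0.8023453
R(3,3) = 0.8023453 + (0.8023453 − 0.8023889)/63 = 0.8023446
(Column j=1 coincides with Simpson's rule on the same nodes.)

0.80234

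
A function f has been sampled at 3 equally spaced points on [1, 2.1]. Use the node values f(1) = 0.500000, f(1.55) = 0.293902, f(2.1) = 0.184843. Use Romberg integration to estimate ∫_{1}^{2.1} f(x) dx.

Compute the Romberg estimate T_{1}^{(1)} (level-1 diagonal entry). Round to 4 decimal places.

T_{0}^{(0)} (trapezoid, 1 panel, h=1.1000): 0.376664
T_{1}^{(0)} (trapezoid, 2 panels, h=0.5500): 0.349978
T_{1}^{(1)} = 0.349978 + (0.349978 − 0.376664)/3 = 0.341083

0.3411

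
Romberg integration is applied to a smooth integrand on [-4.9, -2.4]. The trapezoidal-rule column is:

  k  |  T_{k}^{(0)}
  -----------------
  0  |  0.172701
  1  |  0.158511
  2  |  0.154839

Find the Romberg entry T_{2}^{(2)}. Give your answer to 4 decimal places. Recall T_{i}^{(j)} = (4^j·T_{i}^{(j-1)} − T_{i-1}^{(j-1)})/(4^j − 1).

Richardson extrapolation on the trapezoidal column (denominator 4−1=3):
T_{1}^{(1)} = 0.158511 + (0.158511 − 0.172701)/3 = 0.153781
T_{2}^{(1)} = (4·0.154839 − 0.158511) / 3 = 0.153615
T_{2}^{(2)} = 0.153615 + (0.153615 − 0.153781)/15 = 0.153604
(Column j=1 coincides with Simpson's rule on the same nodes.)

0.1536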